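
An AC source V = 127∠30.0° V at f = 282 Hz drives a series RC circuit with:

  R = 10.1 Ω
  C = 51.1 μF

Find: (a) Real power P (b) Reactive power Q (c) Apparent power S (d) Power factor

Step 1 — Angular frequency: ω = 2π·f = 2π·282 = 1772 rad/s.
Step 2 — Component impedances:
  R: Z = R = 10.1 Ω
  C: Z = 1/(jωC) = -j/(ω·C) = 0 - j11.04 Ω
Step 3 — Series combination: Z_total = R + C = 10.1 - j11.04 Ω = 14.97∠-47.6° Ω.
Step 4 — Source phasor: V = 127∠30.0° V = 110 + j63.5 V.
Step 5 — Current: I = V / Z = 1.828 + j8.286 A = 8.486∠77.6° A.
Step 6 — Complex power: S = V·I* = 727.3 - j795.3 VA.
Step 7 — Real power: P = Re(S) = 727.3 W.
Step 8 — Reactive power: Q = Im(S) = -795.3 VAR.
Step 9 — Apparent power: |S| = 1078 VA.
Step 10 — Power factor: PF = P/|S| = 0.6748 (leading).

(a) P = 727.3 W  (b) Q = -795.3 VAR  (c) S = 1078 VA  (d) PF = 0.6748 (leading)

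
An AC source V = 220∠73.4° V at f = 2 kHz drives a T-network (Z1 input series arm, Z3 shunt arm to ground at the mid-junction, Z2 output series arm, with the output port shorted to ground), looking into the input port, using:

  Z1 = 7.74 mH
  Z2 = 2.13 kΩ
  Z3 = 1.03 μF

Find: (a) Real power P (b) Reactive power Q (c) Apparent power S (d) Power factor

Step 1 — Angular frequency: ω = 2π·f = 2π·2000 = 1.257e+04 rad/s.
Step 2 — Component impedances:
  Z1: Z = jωL = j·1.257e+04·0.00774 = 0 + j97.26 Ω
  Z2: Z = R = 2130 Ω
  Z3: Z = 1/(jωC) = -j/(ω·C) = 0 - j77.26 Ω
Step 3 — With the output port shorted to ground, the output series arm Z2 runs from the junction to ground; the shunt arm Z3 also runs from the junction to ground. They appear in parallel: Z3 || Z2 = 2.799 - j77.16 Ω.
Step 4 — Series with input arm Z1: Z_in = Z1 + (Z3 || Z2) = 2.799 + j20.11 Ω = 20.3∠82.1° Ω.
Step 5 — Source phasor: V = 220∠73.4° V = 62.85 + j210.8 V.
Step 6 — Current: I = V / Z = 10.71 - j1.635 A = 10.84∠-8.7° A.
Step 7 — Complex power: S = V·I* = 328.7 + j2362 VA.
Step 8 — Real power: P = Re(S) = 328.7 W.
Step 9 — Reactive power: Q = Im(S) = 2362 VAR.
Step 10 — Apparent power: |S| = 2384 VA.
Step 11 — Power factor: PF = P/|S| = 0.1379 (lagging).

(a) P = 328.7 W  (b) Q = 2362 VAR  (c) S = 2384 VA  (d) PF = 0.1379 (lagging)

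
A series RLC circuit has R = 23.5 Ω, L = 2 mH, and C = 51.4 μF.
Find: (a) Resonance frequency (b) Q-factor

Step 1 — Resonance condition Im(Z)=0 gives ω₀ = 1/√(LC).
Step 2 — ω₀ = 1/√(0.002·5.14e-05) = 3119 rad/s.
Step 3 — f₀ = ω₀/(2π) = 496.4 Hz.
Step 4 — Series Q: Q = ω₀L/R = 3119·0.002/23.5 = 0.2654.

(a) f₀ = 496.4 Hz  (b) Q = 0.2654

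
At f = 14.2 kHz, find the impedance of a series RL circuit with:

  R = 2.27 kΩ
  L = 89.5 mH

Step 1 — Angular frequency: ω = 2π·f = 2π·1.42e+04 = 8.922e+04 rad/s.
Step 2 — Component impedances:
  R: Z = R = 2270 Ω
  L: Z = jωL = j·8.922e+04·0.0895 = 0 + j7985 Ω
Step 3 — Series combination: Z_total = R + L = 2270 + j7985 Ω = 8302∠74.1° Ω.

Z = 2270 + j7985 Ω = 8302∠74.1° Ω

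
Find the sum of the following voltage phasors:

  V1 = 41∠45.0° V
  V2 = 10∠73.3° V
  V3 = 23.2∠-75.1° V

Step 1 — Convert each phasor to rectangular form:
  V1 = 41·(cos(45.0°) + j·sin(45.0°)) = 28.99 + j28.99 V
  V2 = 10·(cos(73.3°) + j·sin(73.3°)) = 2.874 + j9.578 V
  V3 = 23.2·(cos(-75.1°) + j·sin(-75.1°)) = 5.965 - j22.42 V
Step 2 — Sum components: V_total = 37.83 + j16.15 V.
Step 3 — Convert to polar: |V_total| = 41.13 V, ∠V_total = 23.1°.

V_total = 41.13∠23.1° V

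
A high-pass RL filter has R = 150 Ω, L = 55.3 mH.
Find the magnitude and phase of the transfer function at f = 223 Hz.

Step 1 — Angular frequency: ω = 2π·223 = 1401 rad/s.
Step 2 — Transfer function: H(jω) = jωL/(R + jωL).
Step 3 — Numerator jωL = j·77.48; denominator R + jωL = 150 + j77.48.
Step 4 — H = 0.2106 + j0.4078.
Step 5 — Magnitude: |H| = 0.4589 (-6.8 dB); phase: φ = 62.7°.

|H| = 0.4589 (-6.8 dB), φ = 62.7°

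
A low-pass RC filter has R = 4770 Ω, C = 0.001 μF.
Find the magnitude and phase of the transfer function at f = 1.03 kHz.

Step 1 — Angular frequency: ω = 2π·1030 = 6472 rad/s.
Step 2 — Transfer function: H(jω) = 1/(1 + jωRC).
Step 3 — Denominator: 1 + jωRC = 1 + j·6472·4770·1e-09 = 1 + j0.03087.
Step 4 — H = 0.999 - j0.03084.
Step 5 — Magnitude: |H| = 0.9995 (-0.0 dB); phase: φ = -1.8°.

|H| = 0.9995 (-0.0 dB), φ = -1.8°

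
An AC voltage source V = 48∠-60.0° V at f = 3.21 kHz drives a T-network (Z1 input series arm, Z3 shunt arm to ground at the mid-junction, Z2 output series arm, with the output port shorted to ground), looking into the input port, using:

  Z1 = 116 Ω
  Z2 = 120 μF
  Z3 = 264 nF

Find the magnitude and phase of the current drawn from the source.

Step 1 — Angular frequency: ω = 2π·f = 2π·3210 = 2.017e+04 rad/s.
Step 2 — Component impedances:
  Z1: Z = R = 116 Ω
  Z2: Z = 1/(jωC) = -j/(ω·C) = 0 - j0.4132 Ω
  Z3: Z = 1/(jωC) = -j/(ω·C) = 0 - j187.8 Ω
Step 3 — With the output port shorted to ground, the output series arm Z2 runs from the junction to ground; the shunt arm Z3 also runs from the junction to ground. They appear in parallel: Z3 || Z2 = 0 - j0.4123 Ω.
Step 4 — Series with input arm Z1: Z_in = Z1 + (Z3 || Z2) = 116 - j0.4123 Ω = 116∠-0.2° Ω.
Step 5 — Source phasor: V = 48∠-60.0° V = 24 - j41.57 V.
Step 6 — Ohm's law: I = V / Z_total = (24 - j41.57) / (116 - j0.4123) = 0.2082 - j0.3576 A.
Step 7 — Convert to polar: |I| = 0.4138 A, ∠I = -59.8°.

I = 0.4138∠-59.8° A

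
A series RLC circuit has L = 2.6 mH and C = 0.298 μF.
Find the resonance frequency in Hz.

Step 1 — Resonance condition Im(Z)=0 gives ω₀ = 1/√(LC).
Step 2 — ω₀ = 1/√(0.0026·2.98e-07) = 3.593e+04 rad/s.
Step 3 — f₀ = ω₀/(2π) = 5718 Hz.

f₀ = 5718 Hz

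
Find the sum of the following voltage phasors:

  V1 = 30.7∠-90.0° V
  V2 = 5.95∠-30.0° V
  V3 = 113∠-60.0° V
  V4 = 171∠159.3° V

Step 1 — Convert each phasor to rectangular form:
  V1 = 30.7·(cos(-90.0°) + j·sin(-90.0°)) = 0 - j30.7 V
  V2 = 5.95·(cos(-30.0°) + j·sin(-30.0°)) = 5.153 - j2.975 V
  V3 = 113·(cos(-60.0°) + j·sin(-60.0°)) = 56.5 - j97.86 V
  V4 = 171·(cos(159.3°) + j·sin(159.3°)) = -160 + j60.44 V
Step 2 — Sum components: V_total = -98.31 - j71.09 V.
Step 3 — Convert to polar: |V_total| = 121.3 V, ∠V_total = -144.1°.

V_total = 121.3∠-144.1° V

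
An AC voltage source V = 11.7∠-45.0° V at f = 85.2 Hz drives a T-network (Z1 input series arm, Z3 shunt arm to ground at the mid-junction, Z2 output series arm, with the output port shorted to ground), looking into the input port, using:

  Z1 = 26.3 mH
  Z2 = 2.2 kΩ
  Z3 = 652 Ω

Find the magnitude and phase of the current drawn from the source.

Step 1 — Angular frequency: ω = 2π·f = 2π·85.2 = 535.3 rad/s.
Step 2 — Component impedances:
  Z1: Z = jωL = j·535.3·0.0263 = 0 + j14.08 Ω
  Z2: Z = R = 2200 Ω
  Z3: Z = R = 652 Ω
Step 3 — With the output port shorted to ground, the output series arm Z2 runs from the junction to ground; the shunt arm Z3 also runs from the junction to ground. They appear in parallel: Z3 || Z2 = 502.9 Ω.
Step 4 — Series with input arm Z1: Z_in = Z1 + (Z3 || Z2) = 502.9 + j14.08 Ω = 503.1∠1.6° Ω.
Step 5 — Source phasor: V = 11.7∠-45.0° V = 8.273 - j8.273 V.
Step 6 — Ohm's law: I = V / Z_total = (8.273 - j8.273) / (502.9 + j14.08) = 0.01598 - j0.0169 A.
Step 7 — Convert to polar: |I| = 0.02325 A, ∠I = -46.6°.

I = 0.02325∠-46.6° A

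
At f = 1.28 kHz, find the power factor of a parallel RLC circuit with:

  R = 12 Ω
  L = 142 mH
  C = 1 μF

Step 1 — Angular frequency: ω = 2π·f = 2π·1280 = 8042 rad/s.
Step 2 — Component impedances:
  R: Z = R = 12 Ω
  L: Z = jωL = j·8042·0.142 = 0 + j1142 Ω
  C: Z = 1/(jωC) = -j/(ω·C) = 0 - j124.3 Ω
Step 3 — Parallel combination: 1/Z_total = 1/R + 1/L + 1/C; Z_total = 11.91 - j1.024 Ω = 11.96∠-4.9° Ω.
Step 4 — Power factor: PF = cos(φ) = Re(Z)/|Z| = 11.912/11.956 = 0.9963.
Step 5 — Type: Im(Z) = -1.024 ⇒ leading (phase φ = -4.9°).

PF = 0.9963 (leading, φ = -4.9°)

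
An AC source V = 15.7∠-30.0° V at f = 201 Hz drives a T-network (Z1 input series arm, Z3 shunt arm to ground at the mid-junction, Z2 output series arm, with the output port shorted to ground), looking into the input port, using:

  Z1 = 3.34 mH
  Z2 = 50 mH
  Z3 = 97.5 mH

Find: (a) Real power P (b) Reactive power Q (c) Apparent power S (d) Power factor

Step 1 — Angular frequency: ω = 2π·f = 2π·201 = 1263 rad/s.
Step 2 — Component impedances:
  Z1: Z = jωL = j·1263·0.00334 = 0 + j4.218 Ω
  Z2: Z = jωL = j·1263·0.05 = 0 + j63.15 Ω
  Z3: Z = jωL = j·1263·0.0975 = 0 + j123.1 Ω
Step 3 — With the output port shorted to ground, the output series arm Z2 runs from the junction to ground; the shunt arm Z3 also runs from the junction to ground. They appear in parallel: Z3 || Z2 = 0 + j41.74 Ω.
Step 4 — Series with input arm Z1: Z_in = Z1 + (Z3 || Z2) = 0 + j45.96 Ω = 45.96∠90.0° Ω.
Step 5 — Source phasor: V = 15.7∠-30.0° V = 13.6 - j7.85 V.
Step 6 — Current: I = V / Z = -0.1708 - j0.2958 A = 0.3416∠-120.0° A.
Step 7 — Complex power: S = V·I* = 0 + j5.363 VA.
Step 8 — Real power: P = Re(S) = 0 W.
Step 9 — Reactive power: Q = Im(S) = 5.363 VAR.
Step 10 — Apparent power: |S| = 5.363 VA.
Step 11 — Power factor: PF = P/|S| = 0 (lagging).

(a) P = 0 W  (b) Q = 5.363 VAR  (c) S = 5.363 VA  (d) PF = 0 (lagging)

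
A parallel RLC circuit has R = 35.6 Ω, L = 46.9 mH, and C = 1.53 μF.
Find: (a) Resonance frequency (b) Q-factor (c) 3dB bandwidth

Step 1 — Resonance: ω₀ = 1/√(LC) = 1/√(0.0469·1.53e-06) = 3733 rad/s.
Step 2 — f₀ = ω₀/(2π) = 594.1 Hz.
Step 3 — Parallel Q: Q = R/(ω₀L) = 35.6/(3733·0.0469) = 0.2033.
Step 4 — Bandwidth: Δω = ω₀/Q = 1.836e+04 rad/s; BW = Δω/(2π) = 2922 Hz.

(a) f₀ = 594.1 Hz  (b) Q = 0.2033  (c) BW = 2922 Hz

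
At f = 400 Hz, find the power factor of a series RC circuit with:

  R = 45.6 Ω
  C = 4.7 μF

Step 1 — Angular frequency: ω = 2π·f = 2π·400 = 2513 rad/s.
Step 2 — Component impedances:
  R: Z = R = 45.6 Ω
  C: Z = 1/(jωC) = -j/(ω·C) = 0 - j84.66 Ω
Step 3 — Series combination: Z_total = R + C = 45.6 - j84.66 Ω = 96.16∠-61.7° Ω.
Step 4 — Power factor: PF = cos(φ) = Re(Z)/|Z| = 45.6/96.16 = 0.4742.
Step 5 — Type: Im(Z) = -84.66 ⇒ leading (phase φ = -61.7°).

PF = 0.4742 (leading, φ = -61.7°)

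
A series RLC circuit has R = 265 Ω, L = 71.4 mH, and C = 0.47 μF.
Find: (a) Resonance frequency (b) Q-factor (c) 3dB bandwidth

Step 1 — Resonance condition Im(Z)=0 gives ω₀ = 1/√(LC).
Step 2 — ω₀ = 1/√(0.0714·4.7e-07) = 5459 rad/s.
Step 3 — f₀ = ω₀/(2π) = 868.8 Hz.
Step 4 — Series Q: Q = ω₀L/R = 5459·0.0714/265 = 1.471.
Step 5 — 3dB bandwidth: Δω = ω₀/Q = 3711 rad/s; BW = Δω/(2π) = 590.7 Hz.

(a) f₀ = 868.8 Hz  (b) Q = 1.471  (c) BW = 590.7 Hz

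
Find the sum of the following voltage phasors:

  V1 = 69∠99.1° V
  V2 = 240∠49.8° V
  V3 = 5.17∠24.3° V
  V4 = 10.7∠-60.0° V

Step 1 — Convert each phasor to rectangular form:
  V1 = 69·(cos(99.1°) + j·sin(99.1°)) = -10.91 + j68.13 V
  V2 = 240·(cos(49.8°) + j·sin(49.8°)) = 154.9 + j183.3 V
  V3 = 5.17·(cos(24.3°) + j·sin(24.3°)) = 4.712 + j2.128 V
  V4 = 10.7·(cos(-60.0°) + j·sin(-60.0°)) = 5.35 - j9.266 V
Step 2 — Sum components: V_total = 154.1 + j244.3 V.
Step 3 — Convert to polar: |V_total| = 288.8 V, ∠V_total = 57.8°.

V_total = 288.8∠57.8° V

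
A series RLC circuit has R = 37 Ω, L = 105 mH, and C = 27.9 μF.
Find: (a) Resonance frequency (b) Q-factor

Step 1 — Resonance condition Im(Z)=0 gives ω₀ = 1/√(LC).
Step 2 — ω₀ = 1/√(0.105·2.79e-05) = 584.3 rad/s.
Step 3 — f₀ = ω₀/(2π) = 92.99 Hz.
Step 4 — Series Q: Q = ω₀L/R = 584.3·0.105/37 = 1.658.

(a) f₀ = 92.99 Hz  (b) Q = 1.658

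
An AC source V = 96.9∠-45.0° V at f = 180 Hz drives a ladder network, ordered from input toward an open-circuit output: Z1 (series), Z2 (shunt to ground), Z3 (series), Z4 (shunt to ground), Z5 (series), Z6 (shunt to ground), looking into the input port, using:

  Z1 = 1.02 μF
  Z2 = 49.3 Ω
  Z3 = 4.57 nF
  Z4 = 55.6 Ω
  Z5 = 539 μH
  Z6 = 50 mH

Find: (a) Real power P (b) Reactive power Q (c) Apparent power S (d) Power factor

Step 1 — Angular frequency: ω = 2π·f = 2π·180 = 1131 rad/s.
Step 2 — Component impedances:
  Z1: Z = 1/(jωC) = -j/(ω·C) = 0 - j866.9 Ω
  Z2: Z = R = 49.3 Ω
  Z3: Z = 1/(jωC) = -j/(ω·C) = 0 - j1.935e+05 Ω
  Z4: Z = R = 55.6 Ω
  Z5: Z = jωL = j·1131·0.000539 = 0 + j0.6096 Ω
  Z6: Z = jωL = j·1131·0.05 = 0 + j56.55 Ω
Step 3 — Ladder network (open output): work backward from the far end, alternating series and parallel combinations. Z_in = 49.3 - j866.9 Ω = 868.3∠-86.7° Ω.
Step 4 — Source phasor: V = 96.9∠-45.0° V = 68.52 - j68.52 V.
Step 5 — Current: I = V / Z = 0.08327 + j0.07431 A = 0.1116∠41.7° A.
Step 6 — Complex power: S = V·I* = 0.614 - j10.8 VA.
Step 7 — Real power: P = Re(S) = 0.614 W.
Step 8 — Reactive power: Q = Im(S) = -10.8 VAR.
Step 9 — Apparent power: |S| = 10.81 VA.
Step 10 — Power factor: PF = P/|S| = 0.05678 (leading).

(a) P = 0.614 W  (b) Q = -10.8 VAR  (c) S = 10.81 VA  (d) PF = 0.05678 (leading)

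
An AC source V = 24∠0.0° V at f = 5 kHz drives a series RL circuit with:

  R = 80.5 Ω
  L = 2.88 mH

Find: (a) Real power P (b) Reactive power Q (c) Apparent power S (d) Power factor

Step 1 — Angular frequency: ω = 2π·f = 2π·5000 = 3.142e+04 rad/s.
Step 2 — Component impedances:
  R: Z = R = 80.5 Ω
  L: Z = jωL = j·3.142e+04·0.00288 = 0 + j90.48 Ω
Step 3 — Series combination: Z_total = R + L = 80.5 + j90.48 Ω = 121.1∠48.3° Ω.
Step 4 — Source phasor: V = 24∠0.0° V = 24 V.
Step 5 — Current: I = V / Z = 0.1317 - j0.1481 A = 0.1982∠-48.3° A.
Step 6 — Complex power: S = V·I* = 3.161 + j3.553 VA.
Step 7 — Real power: P = Re(S) = 3.161 W.
Step 8 — Reactive power: Q = Im(S) = 3.553 VAR.
Step 9 — Apparent power: |S| = 4.756 VA.
Step 10 — Power factor: PF = P/|S| = 0.6647 (lagging).

(a) P = 3.161 W  (b) Q = 3.553 VAR  (c) S = 4.756 VA  (d) PF = 0.6647 (lagging)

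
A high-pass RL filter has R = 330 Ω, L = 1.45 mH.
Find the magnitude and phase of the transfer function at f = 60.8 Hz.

Step 1 — Angular frequency: ω = 2π·60.8 = 382 rad/s.
Step 2 — Transfer function: H(jω) = jωL/(R + jωL).
Step 3 — Numerator jωL = j·0.5539; denominator R + jωL = 330 + j0.5539.
Step 4 — H = 2.818e-06 + j0.001679.
Step 5 — Magnitude: |H| = 0.001679 (-55.5 dB); phase: φ = 89.9°.

|H| = 0.001679 (-55.5 dB), φ = 89.9°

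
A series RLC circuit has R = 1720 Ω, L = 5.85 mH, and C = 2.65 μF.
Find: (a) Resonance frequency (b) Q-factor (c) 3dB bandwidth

Step 1 — Resonance: ω₀ = 1/√(LC) = 1/√(0.00585·2.65e-06) = 8032 rad/s.
Step 2 — f₀ = ω₀/(2π) = 1278 Hz.
Step 3 — Series Q: Q = ω₀L/R = 8032·0.00585/1720 = 0.02732.
Step 4 — Bandwidth: Δω = ω₀/Q = 2.94e+05 rad/s; BW = Δω/(2π) = 4.679e+04 Hz.

(a) f₀ = 1278 Hz  (b) Q = 0.02732  (c) BW = 4.679e+04 Hz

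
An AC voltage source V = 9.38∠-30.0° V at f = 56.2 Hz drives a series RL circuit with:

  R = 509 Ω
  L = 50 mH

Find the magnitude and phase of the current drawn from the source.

Step 1 — Angular frequency: ω = 2π·f = 2π·56.2 = 353.1 rad/s.
Step 2 — Component impedances:
  R: Z = R = 509 Ω
  L: Z = jωL = j·353.1·0.05 = 0 + j17.66 Ω
Step 3 — Series combination: Z_total = R + L = 509 + j17.66 Ω = 509.3∠2.0° Ω.
Step 4 — Source phasor: V = 9.38∠-30.0° V = 8.123 - j4.69 V.
Step 5 — Ohm's law: I = V / Z_total = (8.123 - j4.69) / (509 + j17.66) = 0.01562 - j0.009756 A.
Step 6 — Convert to polar: |I| = 0.01842 A, ∠I = -32.0°.

I = 0.01842∠-32.0° A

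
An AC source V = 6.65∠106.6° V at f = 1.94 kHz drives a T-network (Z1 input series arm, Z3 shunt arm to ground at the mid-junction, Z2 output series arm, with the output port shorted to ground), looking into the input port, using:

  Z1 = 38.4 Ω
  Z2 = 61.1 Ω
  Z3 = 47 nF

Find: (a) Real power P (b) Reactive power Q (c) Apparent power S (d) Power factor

Step 1 — Angular frequency: ω = 2π·f = 2π·1940 = 1.219e+04 rad/s.
Step 2 — Component impedances:
  Z1: Z = R = 38.4 Ω
  Z2: Z = R = 61.1 Ω
  Z3: Z = 1/(jωC) = -j/(ω·C) = 0 - j1746 Ω
Step 3 — With the output port shorted to ground, the output series arm Z2 runs from the junction to ground; the shunt arm Z3 also runs from the junction to ground. They appear in parallel: Z3 || Z2 = 61.03 - j2.136 Ω.
Step 4 — Series with input arm Z1: Z_in = Z1 + (Z3 || Z2) = 99.43 - j2.136 Ω = 99.45∠-1.2° Ω.
Step 5 — Source phasor: V = 6.65∠106.6° V = -1.9 + j6.373 V.
Step 6 — Current: I = V / Z = -0.02048 + j0.06366 A = 0.06687∠107.8° A.
Step 7 — Complex power: S = V·I* = 0.4446 - j0.009552 VA.
Step 8 — Real power: P = Re(S) = 0.4446 W.
Step 9 — Reactive power: Q = Im(S) = -0.009552 VAR.
Step 10 — Apparent power: |S| = 0.4447 VA.
Step 11 — Power factor: PF = P/|S| = 0.9998 (leading).

(a) P = 0.4446 W  (b) Q = -0.009552 VAR  (c) S = 0.4447 VA  (d) PF = 0.9998 (leading)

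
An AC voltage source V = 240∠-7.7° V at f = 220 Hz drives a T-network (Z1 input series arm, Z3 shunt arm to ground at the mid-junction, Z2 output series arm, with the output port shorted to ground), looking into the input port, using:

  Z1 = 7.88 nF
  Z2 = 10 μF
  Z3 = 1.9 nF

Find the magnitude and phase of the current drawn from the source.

Step 1 — Angular frequency: ω = 2π·f = 2π·220 = 1382 rad/s.
Step 2 — Component impedances:
  Z1: Z = 1/(jωC) = -j/(ω·C) = 0 - j9.181e+04 Ω
  Z2: Z = 1/(jωC) = -j/(ω·C) = 0 - j72.34 Ω
  Z3: Z = 1/(jωC) = -j/(ω·C) = 0 - j3.808e+05 Ω
Step 3 — With the output port shorted to ground, the output series arm Z2 runs from the junction to ground; the shunt arm Z3 also runs from the junction to ground. They appear in parallel: Z3 || Z2 = 0 - j72.33 Ω.
Step 4 — Series with input arm Z1: Z_in = Z1 + (Z3 || Z2) = 0 - j9.188e+04 Ω = 9.188e+04∠-90.0° Ω.
Step 5 — Source phasor: V = 240∠-7.7° V = 237.8 - j32.16 V.
Step 6 — Ohm's law: I = V / Z_total = (237.8 - j32.16) / (0 - j9.188e+04) = 0.00035 + j0.002589 A.
Step 7 — Convert to polar: |I| = 0.002612 A, ∠I = 82.3°.

I = 0.002612∠82.3° A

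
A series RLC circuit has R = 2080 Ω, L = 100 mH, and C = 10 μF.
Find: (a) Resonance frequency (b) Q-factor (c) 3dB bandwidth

Step 1 — Resonance: ω₀ = 1/√(LC) = 1/√(0.1·1e-05) = 1000 rad/s.
Step 2 — f₀ = ω₀/(2π) = 159.2 Hz.
Step 3 — Series Q: Q = ω₀L/R = 1000·0.1/2080 = 0.04808.
Step 4 — Bandwidth: Δω = ω₀/Q = 2.08e+04 rad/s; BW = Δω/(2π) = 3310 Hz.

(a) f₀ = 159.2 Hz  (b) Q = 0.04808  (c) BW = 3310 Hz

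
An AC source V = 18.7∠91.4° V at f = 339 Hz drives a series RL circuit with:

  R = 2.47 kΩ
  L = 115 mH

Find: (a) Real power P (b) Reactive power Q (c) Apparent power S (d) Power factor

Step 1 — Angular frequency: ω = 2π·f = 2π·339 = 2130 rad/s.
Step 2 — Component impedances:
  R: Z = R = 2470 Ω
  L: Z = jωL = j·2130·0.115 = 0 + j244.9 Ω
Step 3 — Series combination: Z_total = R + L = 2470 + j244.9 Ω = 2482∠5.7° Ω.
Step 4 — Source phasor: V = 18.7∠91.4° V = -0.4569 + j18.69 V.
Step 5 — Current: I = V / Z = 0.0005601 + j0.007513 A = 0.007534∠85.7° A.
Step 6 — Complex power: S = V·I* = 0.1402 + j0.0139 VA.
Step 7 — Real power: P = Re(S) = 0.1402 W.
Step 8 — Reactive power: Q = Im(S) = 0.0139 VAR.
Step 9 — Apparent power: |S| = 0.1409 VA.
Step 10 — Power factor: PF = P/|S| = 0.9951 (lagging).

(a) P = 0.1402 W  (b) Q = 0.0139 VAR  (c) S = 0.1409 VA  (d) PF = 0.9951 (lagging)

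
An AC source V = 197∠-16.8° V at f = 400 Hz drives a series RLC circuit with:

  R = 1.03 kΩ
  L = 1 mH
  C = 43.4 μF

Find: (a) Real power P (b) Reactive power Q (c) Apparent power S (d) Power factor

Step 1 — Angular frequency: ω = 2π·f = 2π·400 = 2513 rad/s.
Step 2 — Component impedances:
  R: Z = R = 1030 Ω
  L: Z = jωL = j·2513·0.001 = 0 + j2.513 Ω
  C: Z = 1/(jωC) = -j/(ω·C) = 0 - j9.168 Ω
Step 3 — Series combination: Z_total = R + L + C = 1030 - j6.655 Ω = 1030∠-0.4° Ω.
Step 4 — Source phasor: V = 197∠-16.8° V = 188.6 - j56.94 V.
Step 5 — Current: I = V / Z = 0.1834 - j0.0541 A = 0.1913∠-16.4° A.
Step 6 — Complex power: S = V·I* = 37.68 - j0.2434 VA.
Step 7 — Real power: P = Re(S) = 37.68 W.
Step 8 — Reactive power: Q = Im(S) = -0.2434 VAR.
Step 9 — Apparent power: |S| = 37.68 VA.
Step 10 — Power factor: PF = P/|S| = 1 (leading).

(a) P = 37.68 W  (b) Q = -0.2434 VAR  (c) S = 37.68 VA  (d) PF = 1 (leading)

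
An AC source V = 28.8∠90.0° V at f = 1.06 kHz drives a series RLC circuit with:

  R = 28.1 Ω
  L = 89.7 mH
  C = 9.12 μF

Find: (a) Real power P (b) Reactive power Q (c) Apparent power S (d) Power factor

Step 1 — Angular frequency: ω = 2π·f = 2π·1060 = 6660 rad/s.
Step 2 — Component impedances:
  R: Z = R = 28.1 Ω
  L: Z = jωL = j·6660·0.0897 = 0 + j597.4 Ω
  C: Z = 1/(jωC) = -j/(ω·C) = 0 - j16.46 Ω
Step 3 — Series combination: Z_total = R + L + C = 28.1 + j581 Ω = 581.6∠87.2° Ω.
Step 4 — Source phasor: V = 28.8∠90.0° V = 0 + j28.8 V.
Step 5 — Current: I = V / Z = 0.04946 + j0.002392 A = 0.04952∠2.8° A.
Step 6 — Complex power: S = V·I* = 0.0689 + j1.424 VA.
Step 7 — Real power: P = Re(S) = 0.0689 W.
Step 8 — Reactive power: Q = Im(S) = 1.424 VAR.
Step 9 — Apparent power: |S| = 1.426 VA.
Step 10 — Power factor: PF = P/|S| = 0.04831 (lagging).

(a) P = 0.0689 W  (b) Q = 1.424 VAR  (c) S = 1.426 VA  (d) PF = 0.04831 (lagging)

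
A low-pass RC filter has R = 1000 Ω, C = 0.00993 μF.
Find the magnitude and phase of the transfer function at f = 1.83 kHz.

Step 1 — Angular frequency: ω = 2π·1830 = 1.15e+04 rad/s.
Step 2 — Transfer function: H(jω) = 1/(1 + jωRC).
Step 3 — Denominator: 1 + jωRC = 1 + j·1.15e+04·1000·9.93e-09 = 1 + j0.1142.
Step 4 — H = 0.9871 - j0.1127.
Step 5 — Magnitude: |H| = 0.9935 (-0.1 dB); phase: φ = -6.5°.

|H| = 0.9935 (-0.1 dB), φ = -6.5°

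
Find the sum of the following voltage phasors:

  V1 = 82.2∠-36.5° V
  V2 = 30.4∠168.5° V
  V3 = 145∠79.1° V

Step 1 — Convert each phasor to rectangular form:
  V1 = 82.2·(cos(-36.5°) + j·sin(-36.5°)) = 66.08 - j48.89 V
  V2 = 30.4·(cos(168.5°) + j·sin(168.5°)) = -29.79 + j6.061 V
  V3 = 145·(cos(79.1°) + j·sin(79.1°)) = 27.42 + j142.4 V
Step 2 — Sum components: V_total = 63.71 + j99.55 V.
Step 3 — Convert to polar: |V_total| = 118.2 V, ∠V_total = 57.4°.

V_total = 118.2∠57.4° V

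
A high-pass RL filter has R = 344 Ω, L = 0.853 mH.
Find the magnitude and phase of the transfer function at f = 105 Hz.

Step 1 — Angular frequency: ω = 2π·105 = 659.7 rad/s.
Step 2 — Transfer function: H(jω) = jωL/(R + jωL).
Step 3 — Numerator jωL = j·0.5628; denominator R + jωL = 344 + j0.5628.
Step 4 — H = 2.676e-06 + j0.001636.
Step 5 — Magnitude: |H| = 0.001636 (-55.7 dB); phase: φ = 89.9°.

|H| = 0.001636 (-55.7 dB), φ = 89.9°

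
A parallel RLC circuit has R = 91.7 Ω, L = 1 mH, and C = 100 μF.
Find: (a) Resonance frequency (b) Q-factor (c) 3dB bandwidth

Step 1 — Resonance: ω₀ = 1/√(LC) = 1/√(0.001·0.0001) = 3162 rad/s.
Step 2 — f₀ = ω₀/(2π) = 503.3 Hz.
Step 3 — Parallel Q: Q = R/(ω₀L) = 91.7/(3162·0.001) = 29.
Step 4 — Bandwidth: Δω = ω₀/Q = 109.1 rad/s; BW = Δω/(2π) = 17.36 Hz.

(a) f₀ = 503.3 Hz  (b) Q = 29  (c) BW = 17.36 Hz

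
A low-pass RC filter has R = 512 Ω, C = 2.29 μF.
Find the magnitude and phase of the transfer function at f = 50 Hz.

Step 1 — Angular frequency: ω = 2π·50 = 314.2 rad/s.
Step 2 — Transfer function: H(jω) = 1/(1 + jωRC).
Step 3 — Denominator: 1 + jωRC = 1 + j·314.2·512·2.29e-06 = 1 + j0.3683.
Step 4 — H = 0.8805 - j0.3243.
Step 5 — Magnitude: |H| = 0.9384 (-0.6 dB); phase: φ = -20.2°.

|H| = 0.9384 (-0.6 dB), φ = -20.2°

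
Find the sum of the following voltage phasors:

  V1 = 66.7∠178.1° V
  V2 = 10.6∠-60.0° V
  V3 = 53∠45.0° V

Step 1 — Convert each phasor to rectangular form:
  V1 = 66.7·(cos(178.1°) + j·sin(178.1°)) = -66.66 + j2.211 V
  V2 = 10.6·(cos(-60.0°) + j·sin(-60.0°)) = 5.3 - j9.18 V
  V3 = 53·(cos(45.0°) + j·sin(45.0°)) = 37.48 + j37.48 V
Step 2 — Sum components: V_total = -23.89 + j30.51 V.
Step 3 — Convert to polar: |V_total| = 38.75 V, ∠V_total = 128.1°.

V_total = 38.75∠128.1° V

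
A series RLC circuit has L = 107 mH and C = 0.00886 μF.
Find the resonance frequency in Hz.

Step 1 — Resonance condition Im(Z)=0 gives ω₀ = 1/√(LC).
Step 2 — ω₀ = 1/√(0.107·8.86e-09) = 3.248e+04 rad/s.
Step 3 — f₀ = ω₀/(2π) = 5169 Hz.

f₀ = 5169 Hz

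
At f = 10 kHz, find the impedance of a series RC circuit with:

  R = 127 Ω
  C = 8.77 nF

Step 1 — Angular frequency: ω = 2π·f = 2π·1e+04 = 6.283e+04 rad/s.
Step 2 — Component impedances:
  R: Z = R = 127 Ω
  C: Z = 1/(jωC) = -j/(ω·C) = 0 - j1815 Ω
Step 3 — Series combination: Z_total = R + C = 127 - j1815 Ω = 1819∠-86.0° Ω.

Z = 127 - j1815 Ω = 1819∠-86.0° Ω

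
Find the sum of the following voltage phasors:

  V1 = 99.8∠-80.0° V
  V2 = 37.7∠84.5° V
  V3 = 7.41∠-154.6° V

Step 1 — Convert each phasor to rectangular form:
  V1 = 99.8·(cos(-80.0°) + j·sin(-80.0°)) = 17.33 - j98.28 V
  V2 = 37.7·(cos(84.5°) + j·sin(84.5°)) = 3.613 + j37.53 V
  V3 = 7.41·(cos(-154.6°) + j·sin(-154.6°)) = -6.694 - j3.178 V
Step 2 — Sum components: V_total = 14.25 - j63.94 V.
Step 3 — Convert to polar: |V_total| = 65.5 V, ∠V_total = -77.4°.

V_total = 65.5∠-77.4° V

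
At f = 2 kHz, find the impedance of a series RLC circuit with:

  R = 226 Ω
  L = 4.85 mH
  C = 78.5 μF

Step 1 — Angular frequency: ω = 2π·f = 2π·2000 = 1.257e+04 rad/s.
Step 2 — Component impedances:
  R: Z = R = 226 Ω
  L: Z = jωL = j·1.257e+04·0.00485 = 0 + j60.95 Ω
  C: Z = 1/(jωC) = -j/(ω·C) = 0 - j1.014 Ω
Step 3 — Series combination: Z_total = R + L + C = 226 + j59.93 Ω = 233.8∠14.9° Ω.

Z = 226 + j59.93 Ω = 233.8∠14.9° Ω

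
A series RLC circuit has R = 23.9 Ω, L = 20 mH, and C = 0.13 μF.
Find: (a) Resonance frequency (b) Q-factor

Step 1 — Resonance condition Im(Z)=0 gives ω₀ = 1/√(LC).
Step 2 — ω₀ = 1/√(0.02·1.3e-07) = 1.961e+04 rad/s.
Step 3 — f₀ = ω₀/(2π) = 3121 Hz.
Step 4 — Series Q: Q = ω₀L/R = 1.961e+04·0.02/23.9 = 16.41.

(a) f₀ = 3121 Hz  (b) Q = 16.41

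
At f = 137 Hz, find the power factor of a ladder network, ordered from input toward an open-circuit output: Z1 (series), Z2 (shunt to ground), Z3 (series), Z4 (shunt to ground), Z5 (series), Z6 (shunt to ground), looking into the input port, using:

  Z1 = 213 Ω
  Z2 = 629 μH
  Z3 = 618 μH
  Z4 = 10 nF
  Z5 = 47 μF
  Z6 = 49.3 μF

Step 1 — Angular frequency: ω = 2π·f = 2π·137 = 860.8 rad/s.
Step 2 — Component impedances:
  Z1: Z = R = 213 Ω
  Z2: Z = jωL = j·860.8·0.000629 = 0 + j0.5414 Ω
  Z3: Z = jωL = j·860.8·0.000618 = 0 + j0.532 Ω
  Z4: Z = 1/(jωC) = -j/(ω·C) = 0 - j1.162e+05 Ω
  Z5: Z = 1/(jωC) = -j/(ω·C) = 0 - j24.72 Ω
  Z6: Z = 1/(jωC) = -j/(ω·C) = 0 - j23.56 Ω
Step 3 — Ladder network (open output): work backward from the far end, alternating series and parallel combinations. Z_in = 213 + j0.5477 Ω = 213∠0.1° Ω.
Step 4 — Power factor: PF = cos(φ) = Re(Z)/|Z| = 213/213 = 1.
Step 5 — Type: Im(Z) = 0.5477 ⇒ lagging (phase φ = 0.1°).

PF = 1 (lagging, φ = 0.1°)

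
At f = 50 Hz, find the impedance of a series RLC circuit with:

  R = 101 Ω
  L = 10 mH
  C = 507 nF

Step 1 — Angular frequency: ω = 2π·f = 2π·50 = 314.2 rad/s.
Step 2 — Component impedances:
  R: Z = R = 101 Ω
  L: Z = jωL = j·314.2·0.01 = 0 + j3.142 Ω
  C: Z = 1/(jωC) = -j/(ω·C) = 0 - j6278 Ω
Step 3 — Series combination: Z_total = R + L + C = 101 - j6275 Ω = 6276∠-89.1° Ω.

Z = 101 - j6275 Ω = 6276∠-89.1° Ω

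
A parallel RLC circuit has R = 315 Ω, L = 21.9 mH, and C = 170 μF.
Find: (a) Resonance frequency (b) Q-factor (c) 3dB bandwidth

Step 1 — Resonance: ω₀ = 1/√(LC) = 1/√(0.0219·0.00017) = 518.3 rad/s.
Step 2 — f₀ = ω₀/(2π) = 82.48 Hz.
Step 3 — Parallel Q: Q = R/(ω₀L) = 315/(518.3·0.0219) = 27.75.
Step 4 — Bandwidth: Δω = ω₀/Q = 18.67 rad/s; BW = Δω/(2π) = 2.972 Hz.

(a) f₀ = 82.48 Hz  (b) Q = 27.75  (c) BW = 2.972 Hz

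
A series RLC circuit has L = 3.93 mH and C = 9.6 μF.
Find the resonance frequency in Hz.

Step 1 — Resonance condition Im(Z)=0 gives ω₀ = 1/√(LC).
Step 2 — ω₀ = 1/√(0.00393·9.6e-06) = 5148 rad/s.
Step 3 — f₀ = ω₀/(2π) = 819.4 Hz.

f₀ = 819.4 Hz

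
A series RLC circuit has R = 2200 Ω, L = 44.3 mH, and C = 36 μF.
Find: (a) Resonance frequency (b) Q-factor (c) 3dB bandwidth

Step 1 — Resonance: ω₀ = 1/√(LC) = 1/√(0.0443·3.6e-05) = 791.9 rad/s.
Step 2 — f₀ = ω₀/(2π) = 126 Hz.
Step 3 — Series Q: Q = ω₀L/R = 791.9·0.0443/2200 = 0.01595.
Step 4 — Bandwidth: Δω = ω₀/Q = 4.966e+04 rad/s; BW = Δω/(2π) = 7904 Hz.

(a) f₀ = 126 Hz  (b) Q = 0.01595  (c) BW = 7904 Hz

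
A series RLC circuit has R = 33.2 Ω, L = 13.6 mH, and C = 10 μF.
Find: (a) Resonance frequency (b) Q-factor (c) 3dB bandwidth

Step 1 — Resonance: ω₀ = 1/√(LC) = 1/√(0.0136·1e-05) = 2712 rad/s.
Step 2 — f₀ = ω₀/(2π) = 431.6 Hz.
Step 3 — Series Q: Q = ω₀L/R = 2712·0.0136/33.2 = 1.111.
Step 4 — Bandwidth: Δω = ω₀/Q = 2441 rad/s; BW = Δω/(2π) = 388.5 Hz.

(a) f₀ = 431.6 Hz  (b) Q = 1.111  (c) BW = 388.5 Hz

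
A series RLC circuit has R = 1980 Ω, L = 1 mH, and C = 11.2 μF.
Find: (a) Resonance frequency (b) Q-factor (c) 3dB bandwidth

Step 1 — Resonance: ω₀ = 1/√(LC) = 1/√(0.001·1.12e-05) = 9449 rad/s.
Step 2 — f₀ = ω₀/(2π) = 1504 Hz.
Step 3 — Series Q: Q = ω₀L/R = 9449·0.001/1980 = 0.004772.
Step 4 — Bandwidth: Δω = ω₀/Q = 1.98e+06 rad/s; BW = Δω/(2π) = 3.151e+05 Hz.

(a) f₀ = 1504 Hz  (b) Q = 0.004772  (c) BW = 3.151e+05 Hz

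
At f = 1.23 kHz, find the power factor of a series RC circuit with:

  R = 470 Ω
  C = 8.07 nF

Step 1 — Angular frequency: ω = 2π·f = 2π·1230 = 7728 rad/s.
Step 2 — Component impedances:
  R: Z = R = 470 Ω
  C: Z = 1/(jωC) = -j/(ω·C) = 0 - j1.603e+04 Ω
Step 3 — Series combination: Z_total = R + C = 470 - j1.603e+04 Ω = 1.604e+04∠-88.3° Ω.
Step 4 — Power factor: PF = cos(φ) = Re(Z)/|Z| = 470/1.604e+04 = 0.0293.
Step 5 — Type: Im(Z) = -1.603e+04 ⇒ leading (phase φ = -88.3°).

PF = 0.0293 (leading, φ = -88.3°)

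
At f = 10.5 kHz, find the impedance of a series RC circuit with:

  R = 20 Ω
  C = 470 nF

Step 1 — Angular frequency: ω = 2π·f = 2π·1.05e+04 = 6.597e+04 rad/s.
Step 2 — Component impedances:
  R: Z = R = 20 Ω
  C: Z = 1/(jωC) = -j/(ω·C) = 0 - j32.25 Ω
Step 3 — Series combination: Z_total = R + C = 20 - j32.25 Ω = 37.95∠-58.2° Ω.

Z = 20 - j32.25 Ω = 37.95∠-58.2° Ω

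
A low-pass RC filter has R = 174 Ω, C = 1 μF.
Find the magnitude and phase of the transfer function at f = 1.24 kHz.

Step 1 — Angular frequency: ω = 2π·1240 = 7791 rad/s.
Step 2 — Transfer function: H(jω) = 1/(1 + jωRC).
Step 3 — Denominator: 1 + jωRC = 1 + j·7791·174·1e-06 = 1 + j1.356.
Step 4 — H = 0.3524 - j0.4777.
Step 5 — Magnitude: |H| = 0.5936 (-4.5 dB); phase: φ = -53.6°.

|H| = 0.5936 (-4.5 dB), φ = -53.6°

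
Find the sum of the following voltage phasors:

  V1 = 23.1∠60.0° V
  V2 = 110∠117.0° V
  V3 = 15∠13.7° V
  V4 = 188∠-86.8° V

Step 1 — Convert each phasor to rectangular form:
  V1 = 23.1·(cos(60.0°) + j·sin(60.0°)) = 11.55 + j20.01 V
  V2 = 110·(cos(117.0°) + j·sin(117.0°)) = -49.94 + j98.01 V
  V3 = 15·(cos(13.7°) + j·sin(13.7°)) = 14.57 + j3.553 V
  V4 = 188·(cos(-86.8°) + j·sin(-86.8°)) = 10.49 - j187.7 V
Step 2 — Sum components: V_total = -13.32 - j66.14 V.
Step 3 — Convert to polar: |V_total| = 67.47 V, ∠V_total = -101.4°.

V_total = 67.47∠-101.4° V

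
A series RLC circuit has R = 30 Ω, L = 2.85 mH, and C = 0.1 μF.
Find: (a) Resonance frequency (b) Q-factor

Step 1 — Resonance condition Im(Z)=0 gives ω₀ = 1/√(LC).
Step 2 — ω₀ = 1/√(0.00285·1e-07) = 5.923e+04 rad/s.
Step 3 — f₀ = ω₀/(2π) = 9428 Hz.
Step 4 — Series Q: Q = ω₀L/R = 5.923e+04·0.00285/30 = 5.627.

(a) f₀ = 9428 Hz  (b) Q = 5.627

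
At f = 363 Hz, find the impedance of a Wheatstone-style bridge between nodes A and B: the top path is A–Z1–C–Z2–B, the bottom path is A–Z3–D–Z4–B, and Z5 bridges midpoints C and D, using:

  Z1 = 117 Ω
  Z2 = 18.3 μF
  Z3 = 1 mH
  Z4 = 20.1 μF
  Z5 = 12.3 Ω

Step 1 — Angular frequency: ω = 2π·f = 2π·363 = 2281 rad/s.
Step 2 — Component impedances:
  Z1: Z = R = 117 Ω
  Z2: Z = 1/(jωC) = -j/(ω·C) = 0 - j23.96 Ω
  Z3: Z = jωL = j·2281·0.001 = 0 + j2.281 Ω
  Z4: Z = 1/(jωC) = -j/(ω·C) = 0 - j21.81 Ω
  Z5: Z = R = 12.3 Ω
Step 3 — Bridge requires nodal analysis (the Z5 bridge couples midpoints C and D, so the two paths cannot be reduced to a simple series/parallel combination). Setting node B to ground and injecting 1 A at node A, the 3-node admittance system at A, C, D solves to V_A = Z_AB = 2.378 - j9.908 Ω = 10.19∠-76.5° Ω.

Z = 2.378 - j9.908 Ω = 10.19∠-76.5° Ω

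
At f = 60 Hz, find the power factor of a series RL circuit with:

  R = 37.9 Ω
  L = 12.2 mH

Step 1 — Angular frequency: ω = 2π·f = 2π·60 = 377 rad/s.
Step 2 — Component impedances:
  R: Z = R = 37.9 Ω
  L: Z = jωL = j·377·0.0122 = 0 + j4.599 Ω
Step 3 — Series combination: Z_total = R + L = 37.9 + j4.599 Ω = 38.18∠6.9° Ω.
Step 4 — Power factor: PF = cos(φ) = Re(Z)/|Z| = 37.9/38.18 = 0.9927.
Step 5 — Type: Im(Z) = 4.599 ⇒ lagging (phase φ = 6.9°).

PF = 0.9927 (lagging, φ = 6.9°)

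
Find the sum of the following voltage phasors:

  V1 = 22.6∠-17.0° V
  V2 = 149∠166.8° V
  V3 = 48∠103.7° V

Step 1 — Convert each phasor to rectangular form:
  V1 = 22.6·(cos(-17.0°) + j·sin(-17.0°)) = 21.61 - j6.608 V
  V2 = 149·(cos(166.8°) + j·sin(166.8°)) = -145.1 + j34.02 V
  V3 = 48·(cos(103.7°) + j·sin(103.7°)) = -11.37 + j46.63 V
Step 2 — Sum components: V_total = -134.8 + j74.05 V.
Step 3 — Convert to polar: |V_total| = 153.8 V, ∠V_total = 151.2°.

V_total = 153.8∠151.2° V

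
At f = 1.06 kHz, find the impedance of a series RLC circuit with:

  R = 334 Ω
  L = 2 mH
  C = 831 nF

Step 1 — Angular frequency: ω = 2π·f = 2π·1060 = 6660 rad/s.
Step 2 — Component impedances:
  R: Z = R = 334 Ω
  L: Z = jωL = j·6660·0.002 = 0 + j13.32 Ω
  C: Z = 1/(jωC) = -j/(ω·C) = 0 - j180.7 Ω
Step 3 — Series combination: Z_total = R + L + C = 334 - j167.4 Ω = 373.6∠-26.6° Ω.

Z = 334 - j167.4 Ω = 373.6∠-26.6° Ω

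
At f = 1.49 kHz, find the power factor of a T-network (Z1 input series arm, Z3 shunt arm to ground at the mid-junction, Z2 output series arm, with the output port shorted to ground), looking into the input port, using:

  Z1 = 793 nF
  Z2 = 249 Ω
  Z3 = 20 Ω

Step 1 — Angular frequency: ω = 2π·f = 2π·1490 = 9362 rad/s.
Step 2 — Component impedances:
  Z1: Z = 1/(jωC) = -j/(ω·C) = 0 - j134.7 Ω
  Z2: Z = R = 249 Ω
  Z3: Z = R = 20 Ω
Step 3 — With the output port shorted to ground, the output series arm Z2 runs from the junction to ground; the shunt arm Z3 also runs from the junction to ground. They appear in parallel: Z3 || Z2 = 18.51 Ω.
Step 4 — Series with input arm Z1: Z_in = Z1 + (Z3 || Z2) = 18.51 - j134.7 Ω = 136∠-82.2° Ω.
Step 5 — Power factor: PF = cos(φ) = Re(Z)/|Z| = 18.513/135.96 = 0.1362.
Step 6 — Type: Im(Z) = -134.7 ⇒ leading (phase φ = -82.2°).

PF = 0.1362 (leading, φ = -82.2°)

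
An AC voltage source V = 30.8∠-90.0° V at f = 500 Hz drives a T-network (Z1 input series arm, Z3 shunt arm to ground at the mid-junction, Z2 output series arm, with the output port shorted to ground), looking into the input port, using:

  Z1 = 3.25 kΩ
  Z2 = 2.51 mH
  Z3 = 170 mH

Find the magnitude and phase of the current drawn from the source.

Step 1 — Angular frequency: ω = 2π·f = 2π·500 = 3142 rad/s.
Step 2 — Component impedances:
  Z1: Z = R = 3250 Ω
  Z2: Z = jωL = j·3142·0.00251 = 0 + j7.885 Ω
  Z3: Z = jωL = j·3142·0.17 = 0 + j534.1 Ω
Step 3 — With the output port shorted to ground, the output series arm Z2 runs from the junction to ground; the shunt arm Z3 also runs from the junction to ground. They appear in parallel: Z3 || Z2 = 0 + j7.771 Ω.
Step 4 — Series with input arm Z1: Z_in = Z1 + (Z3 || Z2) = 3250 + j7.771 Ω = 3250∠0.1° Ω.
Step 5 — Source phasor: V = 30.8∠-90.0° V = 0 - j30.8 V.
Step 6 — Ohm's law: I = V / Z_total = (0 - j30.8) / (3250 + j7.771) = -2.266e-05 - j0.009477 A.
Step 7 — Convert to polar: |I| = 0.009477 A, ∠I = -90.1°.

I = 0.009477∠-90.1° A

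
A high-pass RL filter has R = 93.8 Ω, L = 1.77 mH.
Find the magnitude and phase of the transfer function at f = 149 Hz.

Step 1 — Angular frequency: ω = 2π·149 = 936.2 rad/s.
Step 2 — Transfer function: H(jω) = jωL/(R + jωL).
Step 3 — Numerator jωL = j·1.657; denominator R + jωL = 93.8 + j1.657.
Step 4 — H = 0.000312 + j0.01766.
Step 5 — Magnitude: |H| = 0.01766 (-35.1 dB); phase: φ = 89.0°.

|H| = 0.01766 (-35.1 dB), φ = 89.0°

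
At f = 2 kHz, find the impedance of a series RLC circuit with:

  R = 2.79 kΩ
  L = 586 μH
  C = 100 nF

Step 1 — Angular frequency: ω = 2π·f = 2π·2000 = 1.257e+04 rad/s.
Step 2 — Component impedances:
  R: Z = R = 2790 Ω
  L: Z = jωL = j·1.257e+04·0.000586 = 0 + j7.364 Ω
  C: Z = 1/(jωC) = -j/(ω·C) = 0 - j795.8 Ω
Step 3 — Series combination: Z_total = R + L + C = 2790 - j788.4 Ω = 2899∠-15.8° Ω.

Z = 2790 - j788.4 Ω = 2899∠-15.8° Ω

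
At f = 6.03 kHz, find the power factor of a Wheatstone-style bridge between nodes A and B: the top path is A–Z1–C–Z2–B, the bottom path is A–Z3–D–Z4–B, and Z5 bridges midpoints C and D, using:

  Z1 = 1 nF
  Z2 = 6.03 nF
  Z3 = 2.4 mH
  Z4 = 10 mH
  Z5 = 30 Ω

Step 1 — Angular frequency: ω = 2π·f = 2π·6030 = 3.789e+04 rad/s.
Step 2 — Component impedances:
  Z1: Z = 1/(jωC) = -j/(ω·C) = 0 - j2.639e+04 Ω
  Z2: Z = 1/(jωC) = -j/(ω·C) = 0 - j4377 Ω
  Z3: Z = jωL = j·3.789e+04·0.0024 = 0 + j90.93 Ω
  Z4: Z = jωL = j·3.789e+04·0.01 = 0 + j378.9 Ω
  Z5: Z = R = 30 Ω
Step 3 — Bridge requires nodal analysis (the Z5 bridge couples midpoints C and D, so the two paths cannot be reduced to a simple series/parallel combination). Setting node B to ground and injecting 1 A at node A, the 3-node admittance system at A, C, D solves to V_A = Z_AB = 0.2501 + j506 Ω = 506∠90.0° Ω.
Step 4 — Power factor: PF = cos(φ) = Re(Z)/|Z| = 0.25008/506.02 = 0.0004942.
Step 5 — Type: Im(Z) = 506 ⇒ lagging (phase φ = 90.0°).

PF = 0.0004942 (lagging, φ = 90.0°)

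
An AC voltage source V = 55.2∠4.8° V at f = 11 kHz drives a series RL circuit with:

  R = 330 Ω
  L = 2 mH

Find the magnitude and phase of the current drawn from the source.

Step 1 — Angular frequency: ω = 2π·f = 2π·1.1e+04 = 6.912e+04 rad/s.
Step 2 — Component impedances:
  R: Z = R = 330 Ω
  L: Z = jωL = j·6.912e+04·0.002 = 0 + j138.2 Ω
Step 3 — Series combination: Z_total = R + L = 330 + j138.2 Ω = 357.8∠22.7° Ω.
Step 4 — Source phasor: V = 55.2∠4.8° V = 55.01 + j4.619 V.
Step 5 — Ohm's law: I = V / Z_total = (55.01 + j4.619) / (330 + j138.2) = 0.1468 - j0.04749 A.
Step 6 — Convert to polar: |I| = 0.1543 A, ∠I = -17.9°.

I = 0.1543∠-17.9° A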